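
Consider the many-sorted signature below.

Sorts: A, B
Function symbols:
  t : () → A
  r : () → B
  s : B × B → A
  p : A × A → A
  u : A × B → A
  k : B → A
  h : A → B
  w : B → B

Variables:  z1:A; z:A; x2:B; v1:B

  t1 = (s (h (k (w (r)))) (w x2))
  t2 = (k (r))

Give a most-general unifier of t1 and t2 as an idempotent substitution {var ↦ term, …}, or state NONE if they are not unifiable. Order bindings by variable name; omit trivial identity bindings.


NONE (not unifiable)

head clash or occurs-check failure — not unifiable


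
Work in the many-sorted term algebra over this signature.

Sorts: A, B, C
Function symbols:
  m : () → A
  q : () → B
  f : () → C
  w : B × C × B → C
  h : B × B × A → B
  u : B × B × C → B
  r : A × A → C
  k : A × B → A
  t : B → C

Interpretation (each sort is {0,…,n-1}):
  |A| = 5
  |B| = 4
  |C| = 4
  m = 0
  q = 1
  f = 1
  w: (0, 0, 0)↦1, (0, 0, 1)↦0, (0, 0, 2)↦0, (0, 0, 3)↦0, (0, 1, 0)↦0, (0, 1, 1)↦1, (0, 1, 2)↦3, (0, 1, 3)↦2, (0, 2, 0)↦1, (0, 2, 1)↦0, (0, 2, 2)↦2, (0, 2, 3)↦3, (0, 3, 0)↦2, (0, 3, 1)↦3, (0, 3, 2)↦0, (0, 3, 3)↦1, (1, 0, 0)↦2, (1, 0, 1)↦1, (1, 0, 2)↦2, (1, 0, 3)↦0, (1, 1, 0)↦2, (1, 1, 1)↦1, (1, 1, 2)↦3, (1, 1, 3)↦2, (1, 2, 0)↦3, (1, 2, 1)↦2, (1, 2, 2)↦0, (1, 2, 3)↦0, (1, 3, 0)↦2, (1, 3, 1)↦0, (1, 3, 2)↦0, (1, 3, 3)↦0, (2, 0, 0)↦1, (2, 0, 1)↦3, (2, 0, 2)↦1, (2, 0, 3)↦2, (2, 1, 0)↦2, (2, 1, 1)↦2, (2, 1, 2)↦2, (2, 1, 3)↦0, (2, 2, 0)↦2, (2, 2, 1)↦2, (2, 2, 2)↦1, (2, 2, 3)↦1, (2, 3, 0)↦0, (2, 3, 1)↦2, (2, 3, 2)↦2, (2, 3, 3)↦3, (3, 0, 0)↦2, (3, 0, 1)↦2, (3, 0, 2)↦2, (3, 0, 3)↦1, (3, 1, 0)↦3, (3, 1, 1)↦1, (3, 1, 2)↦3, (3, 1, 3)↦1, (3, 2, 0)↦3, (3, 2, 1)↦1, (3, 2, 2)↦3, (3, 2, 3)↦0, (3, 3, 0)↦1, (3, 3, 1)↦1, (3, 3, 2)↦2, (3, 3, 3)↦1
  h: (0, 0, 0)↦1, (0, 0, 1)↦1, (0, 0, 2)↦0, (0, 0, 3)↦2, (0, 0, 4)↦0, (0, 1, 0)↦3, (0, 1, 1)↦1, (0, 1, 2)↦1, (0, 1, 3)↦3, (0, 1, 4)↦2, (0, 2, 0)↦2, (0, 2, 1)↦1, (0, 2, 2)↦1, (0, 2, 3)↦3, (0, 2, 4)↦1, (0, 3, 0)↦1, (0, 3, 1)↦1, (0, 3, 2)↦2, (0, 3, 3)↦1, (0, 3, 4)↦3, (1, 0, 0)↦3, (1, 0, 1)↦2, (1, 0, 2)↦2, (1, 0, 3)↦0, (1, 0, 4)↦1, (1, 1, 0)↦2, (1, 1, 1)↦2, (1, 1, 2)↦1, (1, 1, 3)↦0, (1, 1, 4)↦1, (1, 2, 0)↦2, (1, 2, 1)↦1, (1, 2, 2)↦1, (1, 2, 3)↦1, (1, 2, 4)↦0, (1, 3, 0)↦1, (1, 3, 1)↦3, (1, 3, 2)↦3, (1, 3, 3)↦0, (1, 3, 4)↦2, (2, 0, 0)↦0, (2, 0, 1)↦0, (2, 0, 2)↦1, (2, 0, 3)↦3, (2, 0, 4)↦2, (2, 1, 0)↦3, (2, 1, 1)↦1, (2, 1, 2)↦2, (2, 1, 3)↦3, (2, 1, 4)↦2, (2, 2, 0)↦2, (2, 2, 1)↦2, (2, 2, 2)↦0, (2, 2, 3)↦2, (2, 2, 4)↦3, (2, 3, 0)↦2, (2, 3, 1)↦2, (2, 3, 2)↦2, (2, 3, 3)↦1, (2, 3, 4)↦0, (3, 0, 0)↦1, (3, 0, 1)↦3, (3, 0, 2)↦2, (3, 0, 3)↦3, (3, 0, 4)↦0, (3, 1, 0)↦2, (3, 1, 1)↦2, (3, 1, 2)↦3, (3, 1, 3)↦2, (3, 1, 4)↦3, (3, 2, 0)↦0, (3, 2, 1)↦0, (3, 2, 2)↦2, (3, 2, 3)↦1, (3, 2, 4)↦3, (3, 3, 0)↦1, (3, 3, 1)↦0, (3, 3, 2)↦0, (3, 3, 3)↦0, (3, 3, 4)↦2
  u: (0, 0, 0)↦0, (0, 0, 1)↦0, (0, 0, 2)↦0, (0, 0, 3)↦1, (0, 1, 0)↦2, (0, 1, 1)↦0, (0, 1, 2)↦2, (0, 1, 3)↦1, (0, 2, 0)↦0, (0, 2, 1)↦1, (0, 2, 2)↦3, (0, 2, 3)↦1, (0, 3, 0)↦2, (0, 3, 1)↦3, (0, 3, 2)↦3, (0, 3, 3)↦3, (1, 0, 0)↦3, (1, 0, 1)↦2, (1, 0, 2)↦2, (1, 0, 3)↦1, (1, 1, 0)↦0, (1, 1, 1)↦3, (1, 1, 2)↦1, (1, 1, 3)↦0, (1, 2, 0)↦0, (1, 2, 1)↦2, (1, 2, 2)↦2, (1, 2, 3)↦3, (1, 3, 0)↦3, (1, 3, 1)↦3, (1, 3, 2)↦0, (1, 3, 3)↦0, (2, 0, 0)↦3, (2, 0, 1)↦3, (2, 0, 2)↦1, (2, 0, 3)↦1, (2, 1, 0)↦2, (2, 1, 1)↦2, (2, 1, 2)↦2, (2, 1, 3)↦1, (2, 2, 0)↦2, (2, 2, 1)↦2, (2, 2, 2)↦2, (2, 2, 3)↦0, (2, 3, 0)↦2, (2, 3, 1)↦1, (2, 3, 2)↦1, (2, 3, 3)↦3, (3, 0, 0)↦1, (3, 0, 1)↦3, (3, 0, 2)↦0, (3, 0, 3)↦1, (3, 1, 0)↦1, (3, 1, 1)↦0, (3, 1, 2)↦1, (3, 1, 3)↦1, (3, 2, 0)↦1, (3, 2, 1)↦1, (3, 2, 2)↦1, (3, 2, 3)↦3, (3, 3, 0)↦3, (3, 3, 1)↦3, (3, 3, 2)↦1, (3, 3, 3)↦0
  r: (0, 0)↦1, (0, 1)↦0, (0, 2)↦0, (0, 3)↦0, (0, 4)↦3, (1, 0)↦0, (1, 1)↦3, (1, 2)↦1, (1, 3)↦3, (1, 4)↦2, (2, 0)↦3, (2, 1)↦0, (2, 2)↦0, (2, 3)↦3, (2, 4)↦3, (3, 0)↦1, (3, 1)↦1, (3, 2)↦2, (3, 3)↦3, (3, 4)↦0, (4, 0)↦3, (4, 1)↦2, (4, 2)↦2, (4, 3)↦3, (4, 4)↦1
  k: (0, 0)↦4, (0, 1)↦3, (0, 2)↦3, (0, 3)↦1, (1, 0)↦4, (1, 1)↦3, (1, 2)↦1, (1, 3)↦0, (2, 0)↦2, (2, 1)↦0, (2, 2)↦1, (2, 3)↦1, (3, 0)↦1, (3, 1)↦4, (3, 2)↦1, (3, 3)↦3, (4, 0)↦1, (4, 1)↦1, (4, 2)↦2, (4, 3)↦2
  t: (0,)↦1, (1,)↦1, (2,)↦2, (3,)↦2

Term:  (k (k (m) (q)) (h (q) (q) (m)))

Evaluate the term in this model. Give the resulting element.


value = 1

  m = 0
  q = 1
  (k (m) (q)) = k(0, 1) = 3
  q = 1
  q = 1
  m = 0
  (h (q) (q) (m)) = h(1, 1, 0) = 2
  (k (k (m) (q)) (h (q) (q) (m))) = k(3, 2) = 1


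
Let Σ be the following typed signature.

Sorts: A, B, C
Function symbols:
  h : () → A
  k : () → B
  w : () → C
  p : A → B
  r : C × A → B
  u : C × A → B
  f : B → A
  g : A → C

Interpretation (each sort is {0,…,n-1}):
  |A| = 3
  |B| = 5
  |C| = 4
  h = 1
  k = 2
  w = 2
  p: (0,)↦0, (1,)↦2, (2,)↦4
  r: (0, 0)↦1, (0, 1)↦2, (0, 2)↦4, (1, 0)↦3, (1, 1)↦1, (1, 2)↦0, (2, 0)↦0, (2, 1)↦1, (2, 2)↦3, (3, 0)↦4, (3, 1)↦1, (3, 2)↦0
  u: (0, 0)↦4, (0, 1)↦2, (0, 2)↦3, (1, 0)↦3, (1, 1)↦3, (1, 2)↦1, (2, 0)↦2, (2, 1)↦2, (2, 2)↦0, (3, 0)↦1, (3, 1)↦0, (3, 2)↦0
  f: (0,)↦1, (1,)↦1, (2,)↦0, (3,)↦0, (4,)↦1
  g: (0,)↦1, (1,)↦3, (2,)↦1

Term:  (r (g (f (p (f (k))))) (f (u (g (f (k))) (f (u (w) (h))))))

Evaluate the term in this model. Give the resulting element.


value = 4

  k = 2
  (f (k)) = f(2,) = 0
  (p (f (k))) = p(0,) = 0
  (f (p (f (k)))) = f(0,) = 1
  (g (f (p (f (k))))) = g(1,) = 3
  k = 2
  (f (k)) = f(2,) = 0
  (g (f (k))) = g(0,) = 1
  w = 2
  h = 1
  (u (w) (h)) = u(2, 1) = 2
  (f (u (w) (h))) = f(2,) = 0
  (u (g (f (k))) (f (u (w) (h)))) = u(1, 0) = 3
  (f (u (g (f (k))) (f (u (w) (h))))) = f(3,) = 0
  (r (g (f (p (f (k))))) (f (u (g (f (k))) (f (u (w) (h)))))) = r(3, 0) = 4


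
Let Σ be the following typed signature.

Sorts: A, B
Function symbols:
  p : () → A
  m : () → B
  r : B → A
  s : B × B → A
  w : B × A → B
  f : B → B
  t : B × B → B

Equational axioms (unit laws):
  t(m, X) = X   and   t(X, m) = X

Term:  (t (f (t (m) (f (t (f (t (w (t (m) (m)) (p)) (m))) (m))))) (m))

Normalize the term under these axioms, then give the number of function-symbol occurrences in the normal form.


1. (t (f (t (m) (f (t (f (t (w (t (m) (m)) (p)) (m))) (m))))) (m))  →  (f (t (m) (f (t (f (t (w (t (m) (m)) (p)) (m))) (m)))))
2. (f (t (m) (f (t (f (t (w (t (m) (m)) (p)) (m))) (m)))))  →  (f (f (t (f (t (w (t (m) (m)) (p)) (m))) (m))))
3. (f (f (t (f (t (w (t (m) (m)) (p)) (m))) (m))))  →  (f (f (f (t (w (t (m) (m)) (p)) (m)))))
4. (f (f (f (t (w (t (m) (m)) (p)) (m)))))  →  (f (f (f (w (t (m) (m)) (p)))))
5. (f (f (f (w (t (m) (m)) (p)))))  →  (f (f (f (w (m) (p)))))
normal form: (f (f (f (w (m) (p)))))

size = 6


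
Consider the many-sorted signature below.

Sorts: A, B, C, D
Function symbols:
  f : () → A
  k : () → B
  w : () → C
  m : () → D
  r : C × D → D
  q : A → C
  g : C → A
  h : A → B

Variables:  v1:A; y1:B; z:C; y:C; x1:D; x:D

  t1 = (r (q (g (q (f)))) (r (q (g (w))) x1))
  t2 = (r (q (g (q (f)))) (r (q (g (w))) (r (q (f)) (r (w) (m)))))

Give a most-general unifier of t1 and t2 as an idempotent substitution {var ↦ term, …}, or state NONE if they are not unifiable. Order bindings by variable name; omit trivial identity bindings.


{x1 ↦ (r (q (f)) (r (w) (m)))}


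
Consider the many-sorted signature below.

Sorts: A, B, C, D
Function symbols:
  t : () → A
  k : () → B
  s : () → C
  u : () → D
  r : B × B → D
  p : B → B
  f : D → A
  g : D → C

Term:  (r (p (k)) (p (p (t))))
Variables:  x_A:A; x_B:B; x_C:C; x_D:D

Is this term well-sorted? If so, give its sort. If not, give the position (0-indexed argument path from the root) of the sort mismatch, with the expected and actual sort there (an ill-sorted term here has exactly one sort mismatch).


    (k) : B
  (p (k)) : B
      (t) : A
    (p (t)) : ✗ arg 0 at [1, 0, 0] has sort A, expected B

ill-sorted at position [1, 0, 0]: expected B, got A


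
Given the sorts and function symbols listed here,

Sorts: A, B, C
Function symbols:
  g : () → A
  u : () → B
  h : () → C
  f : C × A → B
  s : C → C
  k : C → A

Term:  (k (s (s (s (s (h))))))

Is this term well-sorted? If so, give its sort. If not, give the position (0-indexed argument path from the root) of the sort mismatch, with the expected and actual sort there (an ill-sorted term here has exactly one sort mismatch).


well-sorted; sort = A

          (h) : C
        (s (h)) : C
      (s (s (h))) : C
    (s (s (s (h)))) : C
  (s (s (s (s (h))))) : C
(k (s (s (s (s (h)))))) : A


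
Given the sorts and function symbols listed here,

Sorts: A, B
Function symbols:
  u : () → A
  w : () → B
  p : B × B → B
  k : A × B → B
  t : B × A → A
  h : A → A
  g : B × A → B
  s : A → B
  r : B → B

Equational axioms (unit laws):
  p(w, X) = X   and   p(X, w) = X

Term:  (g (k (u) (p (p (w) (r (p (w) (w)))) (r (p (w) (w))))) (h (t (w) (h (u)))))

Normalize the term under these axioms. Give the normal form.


normal form = (g (k (u) (p (r (w)) (r (w)))) (h (t (w) (h (u)))))

1. (g (k (u) (p (p (w) (r (p (w) (w)))) (r (p (w) (w))))) (h (t (w) (h (u)))))  →  (g (k (u) (p (r (p (w) (w))) (r (p (w) (w))))) (h (t (w) (h (u)))))
2. (g (k (u) (p (r (p (w) (w))) (r (p (w) (w))))) (h (t (w) (h (u)))))  →  (g (k (u) (p (r (w)) (r (p (w) (w))))) (h (t (w) (h (u)))))
3. (g (k (u) (p (r (w)) (r (p (w) (w))))) (h (t (w) (h (u)))))  →  (g (k (u) (p (r (w)) (r (w)))) (h (t (w) (h (u)))))


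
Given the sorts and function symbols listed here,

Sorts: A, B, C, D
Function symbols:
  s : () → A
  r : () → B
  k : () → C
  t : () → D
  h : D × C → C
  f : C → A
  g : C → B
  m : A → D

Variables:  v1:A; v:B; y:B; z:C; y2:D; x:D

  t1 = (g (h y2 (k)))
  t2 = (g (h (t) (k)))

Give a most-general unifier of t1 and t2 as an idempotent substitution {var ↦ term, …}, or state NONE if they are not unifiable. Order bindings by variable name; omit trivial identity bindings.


{y2 ↦ (t)}


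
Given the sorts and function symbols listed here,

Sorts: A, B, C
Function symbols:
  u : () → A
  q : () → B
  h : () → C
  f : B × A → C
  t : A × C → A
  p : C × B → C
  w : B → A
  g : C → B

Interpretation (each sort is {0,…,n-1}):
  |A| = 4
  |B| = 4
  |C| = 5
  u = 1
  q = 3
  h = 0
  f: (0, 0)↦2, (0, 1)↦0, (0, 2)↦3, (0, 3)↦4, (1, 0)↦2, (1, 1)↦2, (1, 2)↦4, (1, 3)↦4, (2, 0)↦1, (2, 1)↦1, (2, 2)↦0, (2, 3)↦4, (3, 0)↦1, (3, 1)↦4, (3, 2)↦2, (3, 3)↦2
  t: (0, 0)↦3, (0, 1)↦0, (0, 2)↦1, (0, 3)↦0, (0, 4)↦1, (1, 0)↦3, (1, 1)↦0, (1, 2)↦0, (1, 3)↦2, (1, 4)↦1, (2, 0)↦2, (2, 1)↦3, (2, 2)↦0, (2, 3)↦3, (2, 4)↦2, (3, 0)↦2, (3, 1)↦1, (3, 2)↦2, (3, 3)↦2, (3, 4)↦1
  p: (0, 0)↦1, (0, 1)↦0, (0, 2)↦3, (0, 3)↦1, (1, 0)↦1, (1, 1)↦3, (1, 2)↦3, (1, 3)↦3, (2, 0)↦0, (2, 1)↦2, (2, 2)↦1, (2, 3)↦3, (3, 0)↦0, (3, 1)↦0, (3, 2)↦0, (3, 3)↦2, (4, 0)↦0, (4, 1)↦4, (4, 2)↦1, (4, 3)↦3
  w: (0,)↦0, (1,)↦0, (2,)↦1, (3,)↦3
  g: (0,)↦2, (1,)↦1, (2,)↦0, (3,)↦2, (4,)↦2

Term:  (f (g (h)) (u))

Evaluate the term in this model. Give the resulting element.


  h = 0
  (g (h)) = g(0,) = 2
  u = 1
  (f (g (h)) (u)) = f(2, 1) = 1

value = 1


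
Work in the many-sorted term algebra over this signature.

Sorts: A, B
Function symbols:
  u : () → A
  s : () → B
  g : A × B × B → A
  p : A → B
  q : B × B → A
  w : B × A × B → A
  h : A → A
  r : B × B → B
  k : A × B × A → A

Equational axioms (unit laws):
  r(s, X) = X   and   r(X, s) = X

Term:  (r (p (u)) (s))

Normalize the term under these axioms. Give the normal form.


1. (r (p (u)) (s))  →  (p (u))

normal form = (p (u))


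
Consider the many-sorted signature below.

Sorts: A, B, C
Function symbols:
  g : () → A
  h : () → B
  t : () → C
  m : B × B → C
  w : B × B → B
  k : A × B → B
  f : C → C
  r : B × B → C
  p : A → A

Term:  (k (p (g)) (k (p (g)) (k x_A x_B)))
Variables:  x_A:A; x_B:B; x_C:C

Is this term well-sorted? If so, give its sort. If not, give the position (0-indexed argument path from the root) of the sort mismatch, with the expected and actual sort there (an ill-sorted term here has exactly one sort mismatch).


well-sorted; sort = B

    (g) : A
  (p (g)) : A
      (g) : A
    (p (g)) : A
      x_A : A
      x_B : B
    (k x_A x_B) : B
  (k (p (g)) (k x_A x_B)) : B
(k (p (g)) (k (p (g)) (k x_A x_B))) : B


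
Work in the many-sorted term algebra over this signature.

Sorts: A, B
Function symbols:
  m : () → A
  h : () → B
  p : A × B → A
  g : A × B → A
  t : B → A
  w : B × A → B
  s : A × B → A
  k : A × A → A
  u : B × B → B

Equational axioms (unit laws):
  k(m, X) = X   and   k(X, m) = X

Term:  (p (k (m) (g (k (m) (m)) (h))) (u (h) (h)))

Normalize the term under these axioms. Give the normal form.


normal form = (p (g (m) (h)) (u (h) (h)))

1. (p (k (m) (g (k (m) (m)) (h))) (u (h) (h)))  →  (p (g (k (m) (m)) (h)) (u (h) (h)))
2. (p (g (k (m) (m)) (h)) (u (h) (h)))  →  (p (g (m) (h)) (u (h) (h)))


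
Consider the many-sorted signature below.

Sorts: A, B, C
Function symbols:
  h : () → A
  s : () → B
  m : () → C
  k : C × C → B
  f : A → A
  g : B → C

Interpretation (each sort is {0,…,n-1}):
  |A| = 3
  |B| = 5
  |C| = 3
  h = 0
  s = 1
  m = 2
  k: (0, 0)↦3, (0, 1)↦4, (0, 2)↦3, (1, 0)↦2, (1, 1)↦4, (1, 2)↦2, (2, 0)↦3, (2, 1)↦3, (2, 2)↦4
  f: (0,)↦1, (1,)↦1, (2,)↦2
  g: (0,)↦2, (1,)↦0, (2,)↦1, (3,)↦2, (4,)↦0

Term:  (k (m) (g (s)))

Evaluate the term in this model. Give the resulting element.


value = 3

  m = 2
  s = 1
  (g (s)) = g(1,) = 0
  (k (m) (g (s))) = k(2, 0) = 3


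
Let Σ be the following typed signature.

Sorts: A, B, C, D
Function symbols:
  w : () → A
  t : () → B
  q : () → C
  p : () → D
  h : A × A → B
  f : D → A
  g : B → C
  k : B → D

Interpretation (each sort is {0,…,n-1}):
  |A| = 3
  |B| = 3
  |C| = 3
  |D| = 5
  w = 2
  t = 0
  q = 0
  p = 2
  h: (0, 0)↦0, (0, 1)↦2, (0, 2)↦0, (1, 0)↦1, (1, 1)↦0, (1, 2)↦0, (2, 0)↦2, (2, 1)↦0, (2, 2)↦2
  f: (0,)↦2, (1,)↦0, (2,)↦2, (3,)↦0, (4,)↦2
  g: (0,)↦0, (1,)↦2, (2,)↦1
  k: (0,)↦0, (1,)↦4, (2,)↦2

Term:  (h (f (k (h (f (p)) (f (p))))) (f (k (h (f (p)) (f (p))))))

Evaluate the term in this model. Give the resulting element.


  p = 2
  (f (p)) = f(2,) = 2
  p = 2
  (f (p)) = f(2,) = 2
  (h (f (p)) (f (p))) = h(2, 2) = 2
  (k (h (f (p)) (f (p)))) = k(2,) = 2
  (f (k (h (f (p)) (f (p))))) = f(2,) = 2
  p = 2
  (f (p)) = f(2,) = 2
  p = 2
  (f (p)) = f(2,) = 2
  (h (f (p)) (f (p))) = h(2, 2) = 2
  (k (h (f (p)) (f (p)))) = k(2,) = 2
  (f (k (h (f (p)) (f (p))))) = f(2,) = 2
  (h (f (k (h (f (p)) (f (p))))) (f (k (h (f (p)) (f (p)))))) = h(2, 2) = 2

value = 2


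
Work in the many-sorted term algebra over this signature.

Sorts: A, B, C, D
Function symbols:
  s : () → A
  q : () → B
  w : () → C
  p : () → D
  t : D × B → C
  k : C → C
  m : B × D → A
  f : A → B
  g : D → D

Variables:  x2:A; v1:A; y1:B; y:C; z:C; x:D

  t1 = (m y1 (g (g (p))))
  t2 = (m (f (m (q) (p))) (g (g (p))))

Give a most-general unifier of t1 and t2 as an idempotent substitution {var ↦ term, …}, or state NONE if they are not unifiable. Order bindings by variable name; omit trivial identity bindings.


{y1 ↦ (f (m (q) (p)))}


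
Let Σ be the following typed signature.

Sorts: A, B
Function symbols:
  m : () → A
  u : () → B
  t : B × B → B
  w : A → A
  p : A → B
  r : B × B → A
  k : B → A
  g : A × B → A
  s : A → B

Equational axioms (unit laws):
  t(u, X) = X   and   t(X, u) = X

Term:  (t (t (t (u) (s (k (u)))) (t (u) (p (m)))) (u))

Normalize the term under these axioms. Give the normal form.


1. (t (t (t (u) (s (k (u)))) (t (u) (p (m)))) (u))  →  (t (t (u) (s (k (u)))) (t (u) (p (m))))
2. (t (t (u) (s (k (u)))) (t (u) (p (m))))  →  (t (s (k (u))) (t (u) (p (m))))
3. (t (s (k (u))) (t (u) (p (m))))  →  (t (s (k (u))) (p (m)))

normal form = (t (s (k (u))) (p (m)))


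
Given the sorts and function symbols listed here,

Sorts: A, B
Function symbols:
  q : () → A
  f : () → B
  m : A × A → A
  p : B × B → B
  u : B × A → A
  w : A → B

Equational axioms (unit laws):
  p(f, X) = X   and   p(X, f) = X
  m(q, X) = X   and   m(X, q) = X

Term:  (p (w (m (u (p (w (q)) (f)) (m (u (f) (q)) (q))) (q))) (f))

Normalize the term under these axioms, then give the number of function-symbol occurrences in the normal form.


size = 7

1. (p (w (m (u (p (w (q)) (f)) (m (u (f) (q)) (q))) (q))) (f))  →  (w (m (u (p (w (q)) (f)) (m (u (f) (q)) (q))) (q)))
2. (w (m (u (p (w (q)) (f)) (m (u (f) (q)) (q))) (q)))  →  (w (u (p (w (q)) (f)) (m (u (f) (q)) (q))))
3. (w (u (p (w (q)) (f)) (m (u (f) (q)) (q))))  →  (w (u (w (q)) (m (u (f) (q)) (q))))
4. (w (u (w (q)) (m (u (f) (q)) (q))))  →  (w (u (w (q)) (u (f) (q))))
normal form: (w (u (w (q)) (u (f) (q))))


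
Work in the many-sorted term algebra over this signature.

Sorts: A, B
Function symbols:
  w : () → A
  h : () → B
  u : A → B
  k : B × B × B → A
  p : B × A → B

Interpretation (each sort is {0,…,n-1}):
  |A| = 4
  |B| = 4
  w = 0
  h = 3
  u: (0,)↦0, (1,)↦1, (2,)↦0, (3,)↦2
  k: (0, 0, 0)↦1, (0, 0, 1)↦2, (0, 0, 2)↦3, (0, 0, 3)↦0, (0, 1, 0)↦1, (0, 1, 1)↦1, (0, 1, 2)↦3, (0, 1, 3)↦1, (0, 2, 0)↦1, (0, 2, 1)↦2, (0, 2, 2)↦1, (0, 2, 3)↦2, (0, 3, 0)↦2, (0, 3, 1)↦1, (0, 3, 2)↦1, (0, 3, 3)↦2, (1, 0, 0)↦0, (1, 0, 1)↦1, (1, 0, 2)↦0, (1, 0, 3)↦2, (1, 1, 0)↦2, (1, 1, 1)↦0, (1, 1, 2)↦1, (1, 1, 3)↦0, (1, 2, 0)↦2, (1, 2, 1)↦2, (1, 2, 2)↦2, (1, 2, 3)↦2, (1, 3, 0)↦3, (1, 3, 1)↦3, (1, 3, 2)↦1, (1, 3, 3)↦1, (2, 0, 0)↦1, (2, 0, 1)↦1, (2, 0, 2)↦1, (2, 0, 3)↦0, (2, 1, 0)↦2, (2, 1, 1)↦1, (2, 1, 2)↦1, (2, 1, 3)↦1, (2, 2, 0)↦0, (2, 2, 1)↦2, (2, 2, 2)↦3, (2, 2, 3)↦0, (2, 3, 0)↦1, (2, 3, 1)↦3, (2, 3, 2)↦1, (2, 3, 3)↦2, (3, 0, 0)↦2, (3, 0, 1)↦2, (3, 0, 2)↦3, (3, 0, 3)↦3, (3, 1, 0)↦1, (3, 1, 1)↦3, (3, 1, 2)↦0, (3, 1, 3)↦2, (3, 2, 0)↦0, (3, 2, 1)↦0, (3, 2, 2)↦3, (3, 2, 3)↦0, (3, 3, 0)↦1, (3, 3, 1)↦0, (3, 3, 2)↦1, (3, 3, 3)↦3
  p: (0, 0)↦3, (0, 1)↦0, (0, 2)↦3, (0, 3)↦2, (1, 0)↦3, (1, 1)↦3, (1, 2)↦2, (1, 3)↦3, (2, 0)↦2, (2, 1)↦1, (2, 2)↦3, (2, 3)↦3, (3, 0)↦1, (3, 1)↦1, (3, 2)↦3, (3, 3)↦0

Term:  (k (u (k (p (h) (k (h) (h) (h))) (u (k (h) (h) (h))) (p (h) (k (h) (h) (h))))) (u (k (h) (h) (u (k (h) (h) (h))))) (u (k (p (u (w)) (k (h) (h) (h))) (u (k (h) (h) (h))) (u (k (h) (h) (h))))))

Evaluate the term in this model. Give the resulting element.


  h = 3
  h = 3
  h = 3
  h = 3
  (k (h) (h) (h)) = k(3, 3, 3) = 3
  (p (h) (k (h) (h) (h))) = p(3, 3) = 0
  h = 3
  h = 3
  h = 3
  (k (h) (h) (h)) = k(3, 3, 3) = 3
  (u (k (h) (h) (h))) = u(3,) = 2
  h = 3
  h = 3
  h = 3
  h = 3
  (k (h) (h) (h)) = k(3, 3, 3) = 3
  (p (h) (k (h) (h) (h))) = p(3, 3) = 0
  (k (p (h) (k (h) (h) (h))) (u (k (h) (h) (h))) (p (h) (k (h) (h) (h)))) = k(0, 2, 0) = 1
  (u (k (p (h) (k (h) (h) (h))) (u (k (h) (h) (h))) (p (h) (k (h) (h) (h))))) = u(1,) = 1
  h = 3
  h = 3
  h = 3
  h = 3
  h = 3
  (k (h) (h) (h)) = k(3, 3, 3) = 3
  (u (k (h) (h) (h))) = u(3,) = 2
  (k (h) (h) (u (k (h) (h) (h)))) = k(3, 3, 2) = 1
  (u (k (h) (h) (u (k (h) (h) (h))))) = u(1,) = 1
  w = 0
  (u (w)) = u(0,) = 0
  h = 3
  h = 3
  h = 3
  (k (h) (h) (h)) = k(3, 3, 3) = 3
  (p (u (w)) (k (h) (h) (h))) = p(0, 3) = 2
  h = 3
  h = 3
  h = 3
  (k (h) (h) (h)) = k(3, 3, 3) = 3
  (u (k (h) (h) (h))) = u(3,) = 2
  h = 3
  h = 3
  h = 3
  (k (h) (h) (h)) = k(3, 3, 3) = 3
  (u (k (h) (h) (h))) = u(3,) = 2
  (k (p (u (w)) (k (h) (h) (h))) (u (k (h) (h) (h))) (u (k (h) (h) (h)))) = k(2, 2, 2) = 3
  (u (k (p (u (w)) (k (h) (h) (h))) (u (k (h) (h) (h))) (u (k (h) (h) (h))))) = u(3,) = 2
  (k (u (k (p (h) (k (h) (h) (h))) (u (k (h) (h) (h))) (p (h) (k (h) (h) (h))))) (u (k (h) (h) (u (k (h) (h) (h))))) (u (k (p (u (w)) (k (h) (h) (h))) (u (k (h) (h) (h))) (u (k (h) (h) (h)))))) = k(1, 1, 2) = 1

value = 1


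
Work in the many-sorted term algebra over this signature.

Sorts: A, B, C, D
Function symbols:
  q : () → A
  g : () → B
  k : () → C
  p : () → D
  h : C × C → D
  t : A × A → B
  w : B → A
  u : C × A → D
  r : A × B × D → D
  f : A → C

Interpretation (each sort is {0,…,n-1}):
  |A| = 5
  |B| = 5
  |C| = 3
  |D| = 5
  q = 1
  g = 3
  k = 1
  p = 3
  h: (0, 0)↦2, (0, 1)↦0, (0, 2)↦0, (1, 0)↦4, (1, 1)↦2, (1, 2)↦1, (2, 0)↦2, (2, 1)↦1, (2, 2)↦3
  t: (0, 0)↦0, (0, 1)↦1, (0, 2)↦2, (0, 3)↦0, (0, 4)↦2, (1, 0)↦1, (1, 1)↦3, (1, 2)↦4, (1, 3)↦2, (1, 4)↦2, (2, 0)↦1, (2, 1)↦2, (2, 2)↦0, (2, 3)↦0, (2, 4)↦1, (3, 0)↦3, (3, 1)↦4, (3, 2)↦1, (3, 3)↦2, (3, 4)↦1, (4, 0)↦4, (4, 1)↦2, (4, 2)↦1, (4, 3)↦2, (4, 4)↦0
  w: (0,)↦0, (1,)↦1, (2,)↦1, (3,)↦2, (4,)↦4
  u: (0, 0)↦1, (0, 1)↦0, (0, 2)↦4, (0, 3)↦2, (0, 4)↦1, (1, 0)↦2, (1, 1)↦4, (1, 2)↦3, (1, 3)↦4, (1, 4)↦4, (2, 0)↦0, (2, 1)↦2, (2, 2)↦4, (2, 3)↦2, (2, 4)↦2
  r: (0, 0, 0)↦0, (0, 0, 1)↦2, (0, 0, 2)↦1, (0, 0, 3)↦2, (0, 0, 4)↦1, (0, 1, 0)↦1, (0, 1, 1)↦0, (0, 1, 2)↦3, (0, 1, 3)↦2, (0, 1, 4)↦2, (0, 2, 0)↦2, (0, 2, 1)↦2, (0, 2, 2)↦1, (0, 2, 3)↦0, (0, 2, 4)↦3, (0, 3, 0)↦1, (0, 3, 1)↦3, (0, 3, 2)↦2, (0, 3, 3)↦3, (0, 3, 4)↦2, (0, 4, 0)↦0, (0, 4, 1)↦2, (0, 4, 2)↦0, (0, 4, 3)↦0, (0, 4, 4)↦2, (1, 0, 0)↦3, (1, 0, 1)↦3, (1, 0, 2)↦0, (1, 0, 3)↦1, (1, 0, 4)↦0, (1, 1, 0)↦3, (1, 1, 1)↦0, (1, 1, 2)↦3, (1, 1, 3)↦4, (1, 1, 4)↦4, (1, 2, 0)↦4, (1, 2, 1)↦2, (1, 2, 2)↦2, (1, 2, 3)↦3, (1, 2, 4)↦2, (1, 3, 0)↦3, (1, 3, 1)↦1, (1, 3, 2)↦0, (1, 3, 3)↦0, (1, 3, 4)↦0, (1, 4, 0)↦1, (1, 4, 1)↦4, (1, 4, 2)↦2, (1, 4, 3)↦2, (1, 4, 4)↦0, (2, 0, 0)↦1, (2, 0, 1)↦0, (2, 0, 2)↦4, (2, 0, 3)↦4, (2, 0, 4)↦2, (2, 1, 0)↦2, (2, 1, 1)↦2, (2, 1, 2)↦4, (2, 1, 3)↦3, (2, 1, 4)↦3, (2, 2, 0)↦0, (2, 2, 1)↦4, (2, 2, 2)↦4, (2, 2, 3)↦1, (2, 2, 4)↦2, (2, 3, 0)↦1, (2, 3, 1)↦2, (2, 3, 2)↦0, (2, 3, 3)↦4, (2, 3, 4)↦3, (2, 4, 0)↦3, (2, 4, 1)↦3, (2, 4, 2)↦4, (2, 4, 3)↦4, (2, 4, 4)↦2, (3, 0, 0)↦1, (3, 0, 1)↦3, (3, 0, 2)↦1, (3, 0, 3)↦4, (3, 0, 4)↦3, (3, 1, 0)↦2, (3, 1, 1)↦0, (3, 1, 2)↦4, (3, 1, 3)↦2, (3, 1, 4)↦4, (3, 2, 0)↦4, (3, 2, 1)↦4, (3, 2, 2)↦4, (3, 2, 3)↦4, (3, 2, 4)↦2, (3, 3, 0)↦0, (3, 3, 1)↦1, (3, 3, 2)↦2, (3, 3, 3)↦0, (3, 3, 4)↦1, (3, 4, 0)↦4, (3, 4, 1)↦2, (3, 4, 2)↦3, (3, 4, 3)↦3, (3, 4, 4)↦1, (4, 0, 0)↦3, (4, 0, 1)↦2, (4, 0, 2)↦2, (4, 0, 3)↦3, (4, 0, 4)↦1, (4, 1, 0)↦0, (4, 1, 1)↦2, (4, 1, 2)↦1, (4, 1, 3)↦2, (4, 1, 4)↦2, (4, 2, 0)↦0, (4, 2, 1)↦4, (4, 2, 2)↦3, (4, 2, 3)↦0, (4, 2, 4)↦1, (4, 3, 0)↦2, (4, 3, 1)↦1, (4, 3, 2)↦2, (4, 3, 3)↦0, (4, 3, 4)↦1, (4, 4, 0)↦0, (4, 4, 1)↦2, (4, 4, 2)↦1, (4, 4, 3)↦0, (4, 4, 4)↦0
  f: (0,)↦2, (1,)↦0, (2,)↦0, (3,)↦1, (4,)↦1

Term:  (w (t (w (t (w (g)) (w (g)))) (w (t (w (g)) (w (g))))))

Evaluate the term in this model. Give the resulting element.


  g = 3
  (w (g)) = w(3,) = 2
  g = 3
  (w (g)) = w(3,) = 2
  (t (w (g)) (w (g))) = t(2, 2) = 0
  (w (t (w (g)) (w (g)))) = w(0,) = 0
  g = 3
  (w (g)) = w(3,) = 2
  g = 3
  (w (g)) = w(3,) = 2
  (t (w (g)) (w (g))) = t(2, 2) = 0
  (w (t (w (g)) (w (g)))) = w(0,) = 0
  (t (w (t (w (g)) (w (g)))) (w (t (w (g)) (w (g))))) = t(0, 0) = 0
  (w (t (w (t (w (g)) (w (g)))) (w (t (w (g)) (w (g)))))) = w(0,) = 0

value = 0


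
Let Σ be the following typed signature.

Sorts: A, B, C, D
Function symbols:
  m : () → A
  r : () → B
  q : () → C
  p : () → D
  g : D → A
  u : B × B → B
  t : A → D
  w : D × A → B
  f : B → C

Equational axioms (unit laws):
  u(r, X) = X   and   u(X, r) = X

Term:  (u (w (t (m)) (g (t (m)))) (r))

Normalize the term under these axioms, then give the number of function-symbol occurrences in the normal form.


size = 6

1. (u (w (t (m)) (g (t (m)))) (r))  →  (w (t (m)) (g (t (m))))
normal form: (w (t (m)) (g (t (m))))


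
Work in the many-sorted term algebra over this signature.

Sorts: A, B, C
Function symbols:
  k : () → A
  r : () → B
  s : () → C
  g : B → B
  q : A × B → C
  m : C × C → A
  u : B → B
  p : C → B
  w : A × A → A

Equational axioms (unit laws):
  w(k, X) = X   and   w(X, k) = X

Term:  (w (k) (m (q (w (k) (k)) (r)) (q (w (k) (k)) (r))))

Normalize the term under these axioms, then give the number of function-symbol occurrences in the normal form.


1. (w (k) (m (q (w (k) (k)) (r)) (q (w (k) (k)) (r))))  →  (m (q (w (k) (k)) (r)) (q (w (k) (k)) (r)))
2. (m (q (w (k) (k)) (r)) (q (w (k) (k)) (r)))  →  (m (q (k) (r)) (q (w (k) (k)) (r)))
3. (m (q (k) (r)) (q (w (k) (k)) (r)))  →  (m (q (k) (r)) (q (k) (r)))
normal form: (m (q (k) (r)) (q (k) (r)))

size = 7


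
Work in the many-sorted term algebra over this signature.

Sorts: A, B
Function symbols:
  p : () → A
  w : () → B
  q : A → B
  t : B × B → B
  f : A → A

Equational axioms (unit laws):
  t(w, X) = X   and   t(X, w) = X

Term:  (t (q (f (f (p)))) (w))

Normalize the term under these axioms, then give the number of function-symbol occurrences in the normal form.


1. (t (q (f (f (p)))) (w))  →  (q (f (f (p))))
normal form: (q (f (f (p))))

size = 4


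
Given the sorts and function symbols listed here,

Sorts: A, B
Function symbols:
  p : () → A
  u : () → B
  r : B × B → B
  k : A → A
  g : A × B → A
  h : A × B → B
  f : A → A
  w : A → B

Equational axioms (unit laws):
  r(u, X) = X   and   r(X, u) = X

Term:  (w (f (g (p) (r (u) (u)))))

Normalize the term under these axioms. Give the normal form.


1. (w (f (g (p) (r (u) (u)))))  →  (w (f (g (p) (u))))

normal form = (w (f (g (p) (u))))


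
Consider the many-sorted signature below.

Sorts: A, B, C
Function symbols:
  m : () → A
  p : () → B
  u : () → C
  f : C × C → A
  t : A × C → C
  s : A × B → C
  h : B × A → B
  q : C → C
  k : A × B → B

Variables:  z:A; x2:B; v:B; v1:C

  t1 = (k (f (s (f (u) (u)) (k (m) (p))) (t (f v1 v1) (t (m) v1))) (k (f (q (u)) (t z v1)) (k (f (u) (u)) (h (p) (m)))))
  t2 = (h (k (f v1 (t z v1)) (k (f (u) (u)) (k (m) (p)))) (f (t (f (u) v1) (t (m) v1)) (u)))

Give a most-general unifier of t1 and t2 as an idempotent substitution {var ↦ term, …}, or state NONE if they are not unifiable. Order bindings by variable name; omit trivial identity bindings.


NONE (not unifiable)

head clash or occurs-check failure — not unifiable


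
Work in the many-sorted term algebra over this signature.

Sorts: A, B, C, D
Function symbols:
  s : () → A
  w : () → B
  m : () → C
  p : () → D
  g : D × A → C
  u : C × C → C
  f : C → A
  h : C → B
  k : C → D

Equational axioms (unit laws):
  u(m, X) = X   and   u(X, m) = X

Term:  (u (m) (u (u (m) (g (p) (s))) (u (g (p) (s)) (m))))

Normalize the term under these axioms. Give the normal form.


1. (u (m) (u (u (m) (g (p) (s))) (u (g (p) (s)) (m))))  →  (u (u (m) (g (p) (s))) (u (g (p) (s)) (m)))
2. (u (u (m) (g (p) (s))) (u (g (p) (s)) (m)))  →  (u (g (p) (s)) (u (g (p) (s)) (m)))
3. (u (g (p) (s)) (u (g (p) (s)) (m)))  →  (u (g (p) (s)) (g (p) (s)))

normal form = (u (g (p) (s)) (g (p) (s)))


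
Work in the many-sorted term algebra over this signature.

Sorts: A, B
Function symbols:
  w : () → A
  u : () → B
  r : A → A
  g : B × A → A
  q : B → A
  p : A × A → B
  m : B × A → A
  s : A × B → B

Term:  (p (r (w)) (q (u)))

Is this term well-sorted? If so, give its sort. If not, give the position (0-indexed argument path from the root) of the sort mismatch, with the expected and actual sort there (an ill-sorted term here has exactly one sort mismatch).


well-sorted; sort = B

    (w) : A
  (r (w)) : A
    (u) : B
  (q (u)) : A
(p (r (w)) (q (u))) : B


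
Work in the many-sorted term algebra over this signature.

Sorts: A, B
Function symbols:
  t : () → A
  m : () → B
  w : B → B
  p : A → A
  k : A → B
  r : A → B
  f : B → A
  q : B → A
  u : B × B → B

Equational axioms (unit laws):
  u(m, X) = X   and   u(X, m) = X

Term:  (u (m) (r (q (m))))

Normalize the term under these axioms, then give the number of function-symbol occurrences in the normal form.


size = 3

1. (u (m) (r (q (m))))  →  (r (q (m)))
normal form: (r (q (m)))


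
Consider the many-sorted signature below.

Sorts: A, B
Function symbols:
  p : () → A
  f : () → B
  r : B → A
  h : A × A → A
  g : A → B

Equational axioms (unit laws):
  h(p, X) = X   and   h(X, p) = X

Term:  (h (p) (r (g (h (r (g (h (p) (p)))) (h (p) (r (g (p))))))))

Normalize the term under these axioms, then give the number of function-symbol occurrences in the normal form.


1. (h (p) (r (g (h (r (g (h (p) (p)))) (h (p) (r (g (p))))))))  →  (r (g (h (r (g (h (p) (p)))) (h (p) (r (g (p)))))))
2. (r (g (h (r (g (h (p) (p)))) (h (p) (r (g (p)))))))  →  (r (g (h (r (g (p))) (h (p) (r (g (p)))))))
3. (r (g (h (r (g (p))) (h (p) (r (g (p)))))))  →  (r (g (h (r (g (p))) (r (g (p))))))
normal form: (r (g (h (r (g (p))) (r (g (p))))))

size = 9


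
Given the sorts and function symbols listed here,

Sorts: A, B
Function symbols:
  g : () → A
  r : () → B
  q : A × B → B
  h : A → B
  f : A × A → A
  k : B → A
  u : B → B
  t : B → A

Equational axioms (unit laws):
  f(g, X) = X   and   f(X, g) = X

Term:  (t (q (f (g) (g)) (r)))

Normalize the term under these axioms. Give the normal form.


1. (t (q (f (g) (g)) (r)))  →  (t (q (g) (r)))

normal form = (t (q (g) (r)))


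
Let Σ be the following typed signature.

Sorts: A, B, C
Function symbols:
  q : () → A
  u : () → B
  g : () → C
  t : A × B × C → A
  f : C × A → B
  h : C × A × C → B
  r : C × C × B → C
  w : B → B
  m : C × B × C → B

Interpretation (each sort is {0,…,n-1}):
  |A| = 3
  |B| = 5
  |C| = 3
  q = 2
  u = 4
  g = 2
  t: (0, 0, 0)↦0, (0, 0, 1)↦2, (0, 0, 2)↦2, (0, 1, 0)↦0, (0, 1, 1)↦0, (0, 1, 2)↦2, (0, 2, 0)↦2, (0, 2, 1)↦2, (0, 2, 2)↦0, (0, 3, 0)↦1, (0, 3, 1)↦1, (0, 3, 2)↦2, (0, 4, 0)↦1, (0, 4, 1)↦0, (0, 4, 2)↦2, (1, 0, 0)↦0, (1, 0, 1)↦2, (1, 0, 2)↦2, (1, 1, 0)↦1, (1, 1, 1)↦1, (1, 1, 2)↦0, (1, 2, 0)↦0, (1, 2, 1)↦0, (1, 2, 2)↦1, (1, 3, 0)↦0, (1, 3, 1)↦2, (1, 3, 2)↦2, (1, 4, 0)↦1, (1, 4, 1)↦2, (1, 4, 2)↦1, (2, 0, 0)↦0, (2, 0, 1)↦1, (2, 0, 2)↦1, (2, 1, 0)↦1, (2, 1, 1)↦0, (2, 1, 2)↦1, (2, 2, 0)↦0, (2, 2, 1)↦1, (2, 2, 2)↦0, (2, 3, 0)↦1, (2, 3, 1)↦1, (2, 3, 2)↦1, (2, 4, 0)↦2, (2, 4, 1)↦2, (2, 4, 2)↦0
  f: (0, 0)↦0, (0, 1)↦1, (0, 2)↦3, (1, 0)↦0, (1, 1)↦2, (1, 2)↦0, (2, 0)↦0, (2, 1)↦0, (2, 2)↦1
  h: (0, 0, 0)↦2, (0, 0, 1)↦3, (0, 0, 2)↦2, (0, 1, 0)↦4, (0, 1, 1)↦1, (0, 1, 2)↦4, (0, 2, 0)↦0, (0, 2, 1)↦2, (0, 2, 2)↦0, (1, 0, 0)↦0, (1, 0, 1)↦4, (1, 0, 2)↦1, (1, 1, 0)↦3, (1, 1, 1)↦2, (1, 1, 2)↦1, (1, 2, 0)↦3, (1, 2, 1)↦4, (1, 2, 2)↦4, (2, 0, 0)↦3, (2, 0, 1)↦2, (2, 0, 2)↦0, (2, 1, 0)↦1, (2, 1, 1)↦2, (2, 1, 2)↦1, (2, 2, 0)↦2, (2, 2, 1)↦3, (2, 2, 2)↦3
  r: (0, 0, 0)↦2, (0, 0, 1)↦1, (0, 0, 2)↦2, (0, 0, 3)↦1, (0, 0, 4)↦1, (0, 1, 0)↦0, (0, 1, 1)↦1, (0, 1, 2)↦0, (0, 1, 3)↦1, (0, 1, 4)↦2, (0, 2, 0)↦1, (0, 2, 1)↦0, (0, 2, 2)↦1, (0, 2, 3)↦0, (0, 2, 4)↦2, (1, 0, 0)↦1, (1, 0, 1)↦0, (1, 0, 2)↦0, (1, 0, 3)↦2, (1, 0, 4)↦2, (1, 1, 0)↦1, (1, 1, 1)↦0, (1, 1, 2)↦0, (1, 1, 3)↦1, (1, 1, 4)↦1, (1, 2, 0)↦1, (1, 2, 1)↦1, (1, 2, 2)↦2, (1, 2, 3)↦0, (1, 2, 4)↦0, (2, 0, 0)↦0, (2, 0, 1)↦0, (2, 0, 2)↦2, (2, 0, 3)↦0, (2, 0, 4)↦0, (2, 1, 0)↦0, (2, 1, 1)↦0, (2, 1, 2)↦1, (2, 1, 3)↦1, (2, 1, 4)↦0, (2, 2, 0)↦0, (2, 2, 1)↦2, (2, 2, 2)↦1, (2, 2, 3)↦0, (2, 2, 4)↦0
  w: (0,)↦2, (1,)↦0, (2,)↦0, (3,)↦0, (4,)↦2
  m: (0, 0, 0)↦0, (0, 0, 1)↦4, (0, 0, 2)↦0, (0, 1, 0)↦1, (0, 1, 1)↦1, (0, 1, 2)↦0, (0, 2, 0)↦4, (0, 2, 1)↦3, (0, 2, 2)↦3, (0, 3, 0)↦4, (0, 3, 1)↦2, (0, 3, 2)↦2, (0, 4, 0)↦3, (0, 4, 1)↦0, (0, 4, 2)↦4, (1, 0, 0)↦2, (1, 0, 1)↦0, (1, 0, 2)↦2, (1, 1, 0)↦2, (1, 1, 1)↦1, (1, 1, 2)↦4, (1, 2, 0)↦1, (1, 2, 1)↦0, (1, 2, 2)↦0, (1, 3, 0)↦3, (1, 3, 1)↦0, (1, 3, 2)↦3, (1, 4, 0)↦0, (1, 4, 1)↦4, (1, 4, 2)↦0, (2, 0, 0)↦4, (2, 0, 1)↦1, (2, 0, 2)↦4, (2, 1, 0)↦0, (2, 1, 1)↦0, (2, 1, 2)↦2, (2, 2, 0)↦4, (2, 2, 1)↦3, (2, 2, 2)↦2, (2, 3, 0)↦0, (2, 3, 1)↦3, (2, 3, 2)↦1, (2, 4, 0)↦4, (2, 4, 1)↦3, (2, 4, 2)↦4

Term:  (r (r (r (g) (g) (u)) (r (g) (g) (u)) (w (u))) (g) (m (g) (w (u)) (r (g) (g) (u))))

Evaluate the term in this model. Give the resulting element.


  g = 2
  g = 2
  u = 4
  (r (g) (g) (u)) = r(2, 2, 4) = 0
  g = 2
  g = 2
  u = 4
  (r (g) (g) (u)) = r(2, 2, 4) = 0
  u = 4
  (w (u)) = w(4,) = 2
  (r (r (g) (g) (u)) (r (g) (g) (u)) (w (u))) = r(0, 0, 2) = 2
  g = 2
  g = 2
  u = 4
  (w (u)) = w(4,) = 2
  g = 2
  g = 2
  u = 4
  (r (g) (g) (u)) = r(2, 2, 4) = 0
  (m (g) (w (u)) (r (g) (g) (u))) = m(2, 2, 0) = 4
  (r (r (r (g) (g) (u)) (r (g) (g) (u)) (w (u))) (g) (m (g) (w (u)) (r (g) (g) (u)))) = r(2, 2, 4) = 0

value = 0


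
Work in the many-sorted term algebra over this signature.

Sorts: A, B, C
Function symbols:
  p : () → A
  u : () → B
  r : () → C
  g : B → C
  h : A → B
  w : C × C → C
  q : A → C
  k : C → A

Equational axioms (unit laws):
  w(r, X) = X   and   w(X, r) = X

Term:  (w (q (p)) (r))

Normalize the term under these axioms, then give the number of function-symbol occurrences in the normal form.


1. (w (q (p)) (r))  →  (q (p))
normal form: (q (p))

size = 2


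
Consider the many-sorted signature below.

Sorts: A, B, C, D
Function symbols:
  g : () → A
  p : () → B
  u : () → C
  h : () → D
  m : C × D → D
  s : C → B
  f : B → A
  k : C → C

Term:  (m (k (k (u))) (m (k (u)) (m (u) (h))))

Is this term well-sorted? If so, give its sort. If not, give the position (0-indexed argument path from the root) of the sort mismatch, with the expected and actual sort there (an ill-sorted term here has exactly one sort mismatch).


well-sorted; sort = D

      (u) : C
    (k (u)) : C
  (k (k (u))) : C
      (u) : C
    (k (u)) : C
      (u) : C
      (h) : D
    (m (u) (h)) : D
  (m (k (u)) (m (u) (h))) : D
(m (k (k (u))) (m (k (u)) (m (u) (h)))) : D


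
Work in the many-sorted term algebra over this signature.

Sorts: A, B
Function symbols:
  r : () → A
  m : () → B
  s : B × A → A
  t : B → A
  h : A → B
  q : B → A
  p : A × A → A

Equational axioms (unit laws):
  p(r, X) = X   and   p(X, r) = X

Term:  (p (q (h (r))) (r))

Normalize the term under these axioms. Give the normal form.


1. (p (q (h (r))) (r))  →  (q (h (r)))

normal form = (q (h (r)))


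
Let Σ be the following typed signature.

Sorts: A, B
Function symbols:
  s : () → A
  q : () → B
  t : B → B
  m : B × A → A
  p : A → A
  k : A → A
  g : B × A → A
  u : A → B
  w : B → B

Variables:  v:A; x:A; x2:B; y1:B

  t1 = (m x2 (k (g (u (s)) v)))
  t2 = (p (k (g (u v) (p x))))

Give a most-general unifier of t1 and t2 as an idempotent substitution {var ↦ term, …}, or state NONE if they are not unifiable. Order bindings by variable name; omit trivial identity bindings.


head clash or occurs-check failure — not unifiable

NONE (not unifiable)


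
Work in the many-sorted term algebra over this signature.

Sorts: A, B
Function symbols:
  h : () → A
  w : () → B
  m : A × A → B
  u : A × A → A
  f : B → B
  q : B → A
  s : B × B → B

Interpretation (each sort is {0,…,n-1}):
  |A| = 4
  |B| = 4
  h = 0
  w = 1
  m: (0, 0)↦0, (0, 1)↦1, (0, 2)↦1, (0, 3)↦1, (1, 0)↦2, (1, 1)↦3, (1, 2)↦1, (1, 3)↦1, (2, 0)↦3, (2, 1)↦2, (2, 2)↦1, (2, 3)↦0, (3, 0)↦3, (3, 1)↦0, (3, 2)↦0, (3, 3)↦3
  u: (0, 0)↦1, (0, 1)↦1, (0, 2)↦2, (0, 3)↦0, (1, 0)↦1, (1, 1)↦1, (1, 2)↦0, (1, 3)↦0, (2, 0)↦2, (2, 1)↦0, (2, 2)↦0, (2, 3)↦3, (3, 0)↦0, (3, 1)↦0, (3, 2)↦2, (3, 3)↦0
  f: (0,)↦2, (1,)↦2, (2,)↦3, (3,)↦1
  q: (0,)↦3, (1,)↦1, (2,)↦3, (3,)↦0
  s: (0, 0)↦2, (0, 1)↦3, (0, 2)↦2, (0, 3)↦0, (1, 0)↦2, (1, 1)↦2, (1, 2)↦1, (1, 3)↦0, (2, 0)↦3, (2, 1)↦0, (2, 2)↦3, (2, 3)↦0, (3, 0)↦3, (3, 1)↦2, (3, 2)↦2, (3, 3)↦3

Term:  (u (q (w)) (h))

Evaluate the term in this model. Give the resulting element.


  w = 1
  (q (w)) = q(1,) = 1
  h = 0
  (u (q (w)) (h)) = u(1, 0) = 1

value = 1


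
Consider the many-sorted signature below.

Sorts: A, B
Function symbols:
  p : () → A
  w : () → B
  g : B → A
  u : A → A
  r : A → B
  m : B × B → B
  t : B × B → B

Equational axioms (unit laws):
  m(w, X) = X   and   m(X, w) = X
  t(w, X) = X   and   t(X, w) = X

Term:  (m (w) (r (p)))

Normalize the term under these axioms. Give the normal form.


normal form = (r (p))

1. (m (w) (r (p)))  →  (r (p))


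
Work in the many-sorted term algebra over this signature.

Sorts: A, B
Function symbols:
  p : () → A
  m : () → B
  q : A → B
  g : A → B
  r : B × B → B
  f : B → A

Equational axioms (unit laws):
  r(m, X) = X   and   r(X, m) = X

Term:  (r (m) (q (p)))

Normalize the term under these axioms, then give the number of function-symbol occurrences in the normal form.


size = 2

1. (r (m) (q (p)))  →  (q (p))
normal form: (q (p))


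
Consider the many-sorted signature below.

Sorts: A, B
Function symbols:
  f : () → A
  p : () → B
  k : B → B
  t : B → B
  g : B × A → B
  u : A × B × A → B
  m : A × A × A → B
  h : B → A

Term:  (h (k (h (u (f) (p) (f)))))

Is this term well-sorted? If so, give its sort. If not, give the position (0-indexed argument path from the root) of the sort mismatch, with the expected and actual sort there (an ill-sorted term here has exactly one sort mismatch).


        (f) : A
        (p) : B
        (f) : A
      (u (f) (p) (f)) : B
    (h (u (f) (p) (f))) : A
  (k (h (u (f) (p) (f)))) : ✗ arg 0 at [0, 0] has sort A, expected B

ill-sorted at position [0, 0]: expected B, got A


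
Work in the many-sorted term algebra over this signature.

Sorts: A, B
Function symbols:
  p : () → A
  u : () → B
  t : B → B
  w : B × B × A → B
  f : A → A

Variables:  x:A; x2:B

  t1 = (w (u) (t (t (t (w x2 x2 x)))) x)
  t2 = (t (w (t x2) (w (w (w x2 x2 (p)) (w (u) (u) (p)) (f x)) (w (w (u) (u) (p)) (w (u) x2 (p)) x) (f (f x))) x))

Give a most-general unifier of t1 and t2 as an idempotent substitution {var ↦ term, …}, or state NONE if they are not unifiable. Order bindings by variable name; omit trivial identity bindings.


NONE (not unifiable)

head clash or occurs-check failure — not unifiable


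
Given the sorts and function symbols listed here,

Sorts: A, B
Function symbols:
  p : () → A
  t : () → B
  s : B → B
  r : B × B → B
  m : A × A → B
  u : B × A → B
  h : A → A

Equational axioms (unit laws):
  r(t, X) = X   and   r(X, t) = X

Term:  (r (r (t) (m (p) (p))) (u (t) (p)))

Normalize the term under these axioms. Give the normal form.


normal form = (r (m (p) (p)) (u (t) (p)))

1. (r (r (t) (m (p) (p))) (u (t) (p)))  →  (r (m (p) (p)) (u (t) (p)))


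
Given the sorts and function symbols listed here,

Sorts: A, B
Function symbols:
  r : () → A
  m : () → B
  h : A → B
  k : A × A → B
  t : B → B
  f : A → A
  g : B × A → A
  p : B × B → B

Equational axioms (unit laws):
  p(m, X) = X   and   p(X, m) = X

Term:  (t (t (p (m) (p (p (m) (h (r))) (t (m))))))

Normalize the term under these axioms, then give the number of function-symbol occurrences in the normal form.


1. (t (t (p (m) (p (p (m) (h (r))) (t (m))))))  →  (t (t (p (p (m) (h (r))) (t (m)))))
2. (t (t (p (p (m) (h (r))) (t (m)))))  →  (t (t (p (h (r)) (t (m)))))
normal form: (t (t (p (h (r)) (t (m)))))

size = 7
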